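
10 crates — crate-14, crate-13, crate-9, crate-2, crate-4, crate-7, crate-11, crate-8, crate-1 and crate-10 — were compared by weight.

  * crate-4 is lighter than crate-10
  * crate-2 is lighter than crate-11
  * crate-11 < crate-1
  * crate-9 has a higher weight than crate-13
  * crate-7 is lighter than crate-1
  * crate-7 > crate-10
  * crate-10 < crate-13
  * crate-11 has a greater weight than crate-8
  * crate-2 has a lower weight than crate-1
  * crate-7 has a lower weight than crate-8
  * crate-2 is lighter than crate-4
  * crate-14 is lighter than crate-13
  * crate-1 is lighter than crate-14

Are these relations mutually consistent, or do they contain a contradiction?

consistent

The single ordering crate-2 < crate-4 < crate-10 < crate-7 < crate-8 < crate-11 < crate-1 < crate-14 < crate-13 < crate-9 satisfies every listed relation, so no contradiction arises.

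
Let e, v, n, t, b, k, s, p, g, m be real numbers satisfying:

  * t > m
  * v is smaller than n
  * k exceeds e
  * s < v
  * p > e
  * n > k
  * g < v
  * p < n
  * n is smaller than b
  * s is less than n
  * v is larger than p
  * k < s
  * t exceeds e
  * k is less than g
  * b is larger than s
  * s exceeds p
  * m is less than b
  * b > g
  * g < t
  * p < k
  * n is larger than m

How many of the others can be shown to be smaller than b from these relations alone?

8

From b the given relations immediately reach s, g, m, n.
From those, p, k, v — 7 in total.
From those, e — 8 in total.
No other element is forced below b by the given relations, so the count is 8.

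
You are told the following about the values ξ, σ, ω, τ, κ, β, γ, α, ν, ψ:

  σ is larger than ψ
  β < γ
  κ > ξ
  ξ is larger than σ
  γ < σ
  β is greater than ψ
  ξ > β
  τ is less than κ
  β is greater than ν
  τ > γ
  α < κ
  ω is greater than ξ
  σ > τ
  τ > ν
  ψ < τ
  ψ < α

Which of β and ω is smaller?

β < γ < τ < σ < ξ < ω, by transitivity through γ, τ, σ, ξ.
So β < ω; β is the smaller of the two.

β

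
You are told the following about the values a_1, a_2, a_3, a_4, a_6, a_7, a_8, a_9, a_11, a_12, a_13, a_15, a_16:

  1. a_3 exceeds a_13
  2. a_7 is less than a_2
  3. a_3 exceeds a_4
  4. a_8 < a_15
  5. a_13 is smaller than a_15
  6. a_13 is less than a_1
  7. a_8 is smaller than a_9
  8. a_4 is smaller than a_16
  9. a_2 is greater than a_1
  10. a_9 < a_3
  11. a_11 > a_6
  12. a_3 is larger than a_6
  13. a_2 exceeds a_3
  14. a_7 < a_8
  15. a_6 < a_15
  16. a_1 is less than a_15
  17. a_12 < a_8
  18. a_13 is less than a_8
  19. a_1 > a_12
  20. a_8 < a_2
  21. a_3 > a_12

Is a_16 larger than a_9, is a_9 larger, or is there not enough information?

undetermined

Following every chain through a_16: below a_16 we get a_4.
a_9 is not reached, and no chain runs the other way from a_9 to a_16.
So the given relations leave the order of a_16 and a_9 undetermined.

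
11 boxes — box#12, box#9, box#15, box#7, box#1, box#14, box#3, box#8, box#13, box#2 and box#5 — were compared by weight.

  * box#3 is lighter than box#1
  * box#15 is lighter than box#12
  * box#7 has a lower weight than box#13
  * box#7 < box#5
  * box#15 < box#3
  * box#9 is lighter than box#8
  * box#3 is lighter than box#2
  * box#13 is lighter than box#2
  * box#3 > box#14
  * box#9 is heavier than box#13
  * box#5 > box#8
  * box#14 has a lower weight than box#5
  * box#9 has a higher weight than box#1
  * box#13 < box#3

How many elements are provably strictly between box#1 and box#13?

1

Chaining upward from box#13 reaches: box#3, box#2, box#9, box#8, box#5.
Chaining downward from box#1 reaches: box#15, box#7, box#14, box#3.
Strictly between box#13 and box#1 are those in both lists: box#3 — 1 element.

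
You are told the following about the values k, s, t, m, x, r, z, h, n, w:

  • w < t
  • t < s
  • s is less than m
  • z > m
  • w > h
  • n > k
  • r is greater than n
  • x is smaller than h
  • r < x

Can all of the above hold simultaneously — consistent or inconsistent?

consistent

Every relation is compatible with k < n < r < x < h < w < t < s < m < z; the set is consistent.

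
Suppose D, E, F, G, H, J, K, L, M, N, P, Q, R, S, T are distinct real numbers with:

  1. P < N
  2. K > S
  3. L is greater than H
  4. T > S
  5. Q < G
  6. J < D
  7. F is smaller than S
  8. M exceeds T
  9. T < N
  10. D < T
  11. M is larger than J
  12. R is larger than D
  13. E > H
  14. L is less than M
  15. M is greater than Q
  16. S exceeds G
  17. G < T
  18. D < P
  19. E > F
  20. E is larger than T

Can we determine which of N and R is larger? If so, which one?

undetermined

Following every chain through R: below R we get J, D.
N is not reached, and no chain runs the other way from N to R.
So the given relations leave the order of R and N undetermined.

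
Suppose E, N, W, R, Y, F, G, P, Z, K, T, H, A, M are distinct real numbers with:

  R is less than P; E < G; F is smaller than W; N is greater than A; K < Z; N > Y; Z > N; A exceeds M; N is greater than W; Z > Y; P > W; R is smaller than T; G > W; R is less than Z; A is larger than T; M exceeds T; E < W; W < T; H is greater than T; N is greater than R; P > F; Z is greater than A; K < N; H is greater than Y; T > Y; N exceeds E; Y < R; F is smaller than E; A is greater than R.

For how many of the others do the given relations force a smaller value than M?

6

The elements the relations force below M are Y, R, F, E, W, T — no chain reaches any other.
That is 6.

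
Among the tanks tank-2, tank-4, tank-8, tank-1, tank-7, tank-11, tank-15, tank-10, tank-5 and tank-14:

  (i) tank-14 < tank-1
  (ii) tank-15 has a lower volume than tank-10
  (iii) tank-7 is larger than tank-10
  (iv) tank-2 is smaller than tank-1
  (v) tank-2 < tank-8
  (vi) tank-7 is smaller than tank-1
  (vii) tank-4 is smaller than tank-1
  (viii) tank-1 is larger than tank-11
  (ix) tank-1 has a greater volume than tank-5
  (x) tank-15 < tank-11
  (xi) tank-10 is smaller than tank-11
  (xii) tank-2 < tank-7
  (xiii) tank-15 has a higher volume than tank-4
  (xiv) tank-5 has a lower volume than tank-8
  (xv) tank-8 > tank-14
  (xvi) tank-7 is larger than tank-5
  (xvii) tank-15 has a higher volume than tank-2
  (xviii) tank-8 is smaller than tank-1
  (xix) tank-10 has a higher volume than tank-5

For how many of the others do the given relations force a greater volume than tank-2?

Directly above tank-2: tank-15, tank-8, tank-7, tank-1.
One step further: tank-10, tank-11 (6 so far).
No other element is forced above tank-2 by the given relations, so the count is 6.

6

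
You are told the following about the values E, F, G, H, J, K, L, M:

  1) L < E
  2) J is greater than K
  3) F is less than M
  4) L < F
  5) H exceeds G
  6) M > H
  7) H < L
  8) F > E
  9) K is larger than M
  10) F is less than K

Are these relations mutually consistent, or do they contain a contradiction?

The single ordering G < H < L < E < F < M < K < J satisfies every listed relation, so no contradiction arises.

consistent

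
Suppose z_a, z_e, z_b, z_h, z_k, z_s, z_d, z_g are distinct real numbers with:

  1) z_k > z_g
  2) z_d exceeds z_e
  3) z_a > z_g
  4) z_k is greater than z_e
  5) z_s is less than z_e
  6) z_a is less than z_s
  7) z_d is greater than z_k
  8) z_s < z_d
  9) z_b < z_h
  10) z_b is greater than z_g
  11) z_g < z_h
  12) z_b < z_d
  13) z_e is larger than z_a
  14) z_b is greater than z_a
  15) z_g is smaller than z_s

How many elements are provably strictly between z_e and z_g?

Chaining upward from z_g reaches: z_a, z_b, z_s, z_k, z_d, z_h.
Chaining downward from z_e reaches: z_a, z_s.
Strictly between z_g and z_e are those in both lists: z_a, z_s — 2 elements.

2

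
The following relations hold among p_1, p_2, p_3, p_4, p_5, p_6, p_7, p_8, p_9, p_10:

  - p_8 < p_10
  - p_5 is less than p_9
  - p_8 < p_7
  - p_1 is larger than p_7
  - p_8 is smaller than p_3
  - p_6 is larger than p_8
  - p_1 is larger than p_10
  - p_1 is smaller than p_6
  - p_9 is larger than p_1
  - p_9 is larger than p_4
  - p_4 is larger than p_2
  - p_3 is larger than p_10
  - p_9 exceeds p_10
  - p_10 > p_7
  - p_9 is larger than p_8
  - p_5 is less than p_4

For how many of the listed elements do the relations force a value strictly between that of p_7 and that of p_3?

1

The relations place p_7 below p_3. An element lies strictly between them when it is forced above p_7 and also forced below p_3.
Above p_7: {p_10, p_1, p_6, p_9}. Below p_3: {p_8, p_10}.
Intersection: {p_10} — 1.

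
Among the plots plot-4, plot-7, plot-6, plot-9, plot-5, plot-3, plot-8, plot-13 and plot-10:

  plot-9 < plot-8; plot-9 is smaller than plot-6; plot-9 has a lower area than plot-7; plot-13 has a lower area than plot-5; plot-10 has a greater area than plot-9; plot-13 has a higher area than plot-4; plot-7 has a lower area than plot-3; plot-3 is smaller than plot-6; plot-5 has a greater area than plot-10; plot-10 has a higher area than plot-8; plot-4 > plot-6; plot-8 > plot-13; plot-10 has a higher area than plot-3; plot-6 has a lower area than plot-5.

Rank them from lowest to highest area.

Each adjacent pair is fixed by a given relation: plot-9 < plot-7; plot-7 < plot-3; plot-3 < plot-6; plot-6 < plot-4; plot-4 < plot-13; plot-13 < plot-8; plot-8 < plot-10; plot-10 < plot-5. Chaining them end to end gives the full order.

plot-9 < plot-7 < plot-3 < plot-6 < plot-4 < plot-13 < plot-8 < plot-10 < plot-5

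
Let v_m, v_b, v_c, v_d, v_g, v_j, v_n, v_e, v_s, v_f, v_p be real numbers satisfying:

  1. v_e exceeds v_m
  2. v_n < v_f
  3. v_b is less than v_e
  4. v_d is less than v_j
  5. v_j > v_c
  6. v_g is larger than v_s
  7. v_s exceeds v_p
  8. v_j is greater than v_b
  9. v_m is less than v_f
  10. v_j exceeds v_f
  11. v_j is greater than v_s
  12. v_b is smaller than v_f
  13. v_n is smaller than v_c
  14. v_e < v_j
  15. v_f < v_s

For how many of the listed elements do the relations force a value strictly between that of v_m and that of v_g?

2

Chaining upward from v_m reaches: v_f, v_e, v_s, v_j.
Chaining downward from v_g reaches: v_p, v_n, v_b, v_f, v_s.
Strictly between v_m and v_g are those in both lists: v_f, v_s — 2 elements.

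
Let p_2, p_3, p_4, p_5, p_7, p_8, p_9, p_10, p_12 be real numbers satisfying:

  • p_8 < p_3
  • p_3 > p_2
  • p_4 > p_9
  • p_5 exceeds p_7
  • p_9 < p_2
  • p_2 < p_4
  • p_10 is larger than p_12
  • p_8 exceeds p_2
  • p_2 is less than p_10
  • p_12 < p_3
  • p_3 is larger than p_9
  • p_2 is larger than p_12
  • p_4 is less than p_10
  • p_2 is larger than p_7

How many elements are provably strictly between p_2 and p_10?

1

Chaining upward from p_2 reaches: p_4, p_8, p_3.
Chaining downward from p_10 reaches: p_12, p_7, p_9, p_4.
Strictly between p_2 and p_10 are those in both lists: p_4 — 1 element.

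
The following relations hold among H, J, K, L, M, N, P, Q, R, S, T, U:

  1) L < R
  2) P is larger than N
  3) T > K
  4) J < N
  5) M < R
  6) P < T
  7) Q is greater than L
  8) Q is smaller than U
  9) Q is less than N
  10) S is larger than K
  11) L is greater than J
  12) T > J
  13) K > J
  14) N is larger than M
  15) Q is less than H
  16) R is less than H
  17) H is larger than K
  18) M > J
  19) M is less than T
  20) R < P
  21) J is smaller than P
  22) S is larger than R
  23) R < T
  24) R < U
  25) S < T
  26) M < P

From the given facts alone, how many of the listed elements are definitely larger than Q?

5

From Q the given relations immediately reach N, U, H.
From those, P — 4 in total.
From those, T — 5 in total.
No other element is forced above Q by the given relations, so the count is 5.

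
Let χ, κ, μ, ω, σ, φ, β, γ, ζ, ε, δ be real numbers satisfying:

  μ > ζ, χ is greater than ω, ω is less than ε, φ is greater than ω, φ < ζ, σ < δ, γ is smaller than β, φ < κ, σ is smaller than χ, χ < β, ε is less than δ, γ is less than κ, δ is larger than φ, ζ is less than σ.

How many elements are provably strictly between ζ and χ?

1

The relations place ζ below χ. An element lies strictly between them when it is forced above ζ and also forced below χ.
Above ζ: {σ, δ, μ, β}. Below χ: {ω, φ, σ}.
Intersection: {σ} — 1.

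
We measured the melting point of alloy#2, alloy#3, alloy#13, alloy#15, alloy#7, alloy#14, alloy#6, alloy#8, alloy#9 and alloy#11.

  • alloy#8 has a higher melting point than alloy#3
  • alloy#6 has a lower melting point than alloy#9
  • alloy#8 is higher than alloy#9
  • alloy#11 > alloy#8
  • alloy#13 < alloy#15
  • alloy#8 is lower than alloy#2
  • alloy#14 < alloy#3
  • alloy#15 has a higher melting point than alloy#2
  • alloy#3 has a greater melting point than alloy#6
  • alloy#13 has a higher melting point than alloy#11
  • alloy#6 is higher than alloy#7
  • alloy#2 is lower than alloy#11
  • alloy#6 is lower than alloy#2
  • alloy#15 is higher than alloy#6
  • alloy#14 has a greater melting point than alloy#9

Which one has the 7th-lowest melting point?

alloy#2

Chaining the given pairs: alloy#7 < alloy#6 < alloy#9 < alloy#14 < alloy#3 < alloy#8 < alloy#2 < alloy#11 < alloy#13 < alloy#15.
The 7th smallest is alloy#2.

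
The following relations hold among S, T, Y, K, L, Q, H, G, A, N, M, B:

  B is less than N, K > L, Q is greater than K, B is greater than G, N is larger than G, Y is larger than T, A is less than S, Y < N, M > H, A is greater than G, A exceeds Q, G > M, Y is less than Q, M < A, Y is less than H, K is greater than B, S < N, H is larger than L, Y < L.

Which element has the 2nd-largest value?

S

Piecing the relations together gives one ordering: T < Y < L < H < M < G < B < K < Q < A < S < N.
The 2nd largest is S.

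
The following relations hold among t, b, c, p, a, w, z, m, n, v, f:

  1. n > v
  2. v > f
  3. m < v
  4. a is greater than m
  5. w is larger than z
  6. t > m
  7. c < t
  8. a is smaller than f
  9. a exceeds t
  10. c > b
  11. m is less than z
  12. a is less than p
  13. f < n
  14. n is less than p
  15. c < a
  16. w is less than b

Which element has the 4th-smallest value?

Piecing the relations together gives one ordering: m < z < w < b < c < t < a < f < v < n < p.
The 4th smallest is b.

b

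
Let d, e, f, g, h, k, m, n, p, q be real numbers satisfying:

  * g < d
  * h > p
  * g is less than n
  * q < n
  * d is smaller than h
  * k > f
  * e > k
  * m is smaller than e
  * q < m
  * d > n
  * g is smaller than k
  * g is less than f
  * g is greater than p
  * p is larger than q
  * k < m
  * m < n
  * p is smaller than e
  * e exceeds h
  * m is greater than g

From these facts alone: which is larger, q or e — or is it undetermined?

q < p and p < g give q < g.
With g < f: q < p < g < f.
Then f < k extends the chain to k.
With k < m: q < p < g < f < k < m.
Then m < n extends the chain to n.
Then n < d extends the chain to d.
Then d < h extends the chain to h.
With h < e: q < p < g < f < k < m < n < d < h < e.
So e is larger.

e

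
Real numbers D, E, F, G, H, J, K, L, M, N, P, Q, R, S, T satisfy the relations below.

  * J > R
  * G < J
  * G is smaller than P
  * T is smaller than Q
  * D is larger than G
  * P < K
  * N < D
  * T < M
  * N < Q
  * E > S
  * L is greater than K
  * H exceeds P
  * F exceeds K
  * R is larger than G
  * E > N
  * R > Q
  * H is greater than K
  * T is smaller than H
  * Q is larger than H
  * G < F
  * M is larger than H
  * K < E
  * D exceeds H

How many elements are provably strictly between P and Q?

The relations place P below Q. An element lies strictly between them when it is forced above P and also forced below Q.
Above P: {K, H, E, D, L, F, M, R, J}. Below Q: {N, G, T, K, H}.
Intersection: {K, H} — 2.

2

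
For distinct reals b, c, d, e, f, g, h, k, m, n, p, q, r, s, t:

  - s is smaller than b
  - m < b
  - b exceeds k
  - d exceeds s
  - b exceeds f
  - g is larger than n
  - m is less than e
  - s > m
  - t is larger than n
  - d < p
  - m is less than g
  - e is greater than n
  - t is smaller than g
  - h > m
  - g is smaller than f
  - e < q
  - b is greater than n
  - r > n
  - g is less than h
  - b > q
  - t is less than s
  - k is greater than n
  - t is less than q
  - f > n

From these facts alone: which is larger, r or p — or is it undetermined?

undetermined

Following every chain through r: below r we get n.
p is not reached, and no chain runs the other way from p to r.
So the given relations leave the order of r and p undetermined.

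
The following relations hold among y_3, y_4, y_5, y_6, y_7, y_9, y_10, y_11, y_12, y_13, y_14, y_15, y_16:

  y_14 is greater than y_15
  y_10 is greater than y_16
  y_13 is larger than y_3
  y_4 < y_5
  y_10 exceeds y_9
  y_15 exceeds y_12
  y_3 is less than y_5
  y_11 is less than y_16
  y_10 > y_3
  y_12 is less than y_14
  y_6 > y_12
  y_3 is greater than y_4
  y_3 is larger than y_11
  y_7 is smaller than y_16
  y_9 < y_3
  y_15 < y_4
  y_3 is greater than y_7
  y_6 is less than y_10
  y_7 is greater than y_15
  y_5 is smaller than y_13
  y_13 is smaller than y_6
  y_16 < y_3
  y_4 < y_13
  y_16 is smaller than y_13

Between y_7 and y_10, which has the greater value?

y_10

y_7 < y_16 and y_16 < y_3 give y_7 < y_3.
With y_3 < y_5: y_7 < y_16 < y_3 < y_5.
Then y_5 < y_13 extends the chain to y_13.
Then y_13 < y_6 extends the chain to y_6.
With y_6 < y_10: y_7 < y_16 < y_3 < y_5 < y_13 < y_6 < y_10.
So y_7 < y_10; y_10 is the larger of the two.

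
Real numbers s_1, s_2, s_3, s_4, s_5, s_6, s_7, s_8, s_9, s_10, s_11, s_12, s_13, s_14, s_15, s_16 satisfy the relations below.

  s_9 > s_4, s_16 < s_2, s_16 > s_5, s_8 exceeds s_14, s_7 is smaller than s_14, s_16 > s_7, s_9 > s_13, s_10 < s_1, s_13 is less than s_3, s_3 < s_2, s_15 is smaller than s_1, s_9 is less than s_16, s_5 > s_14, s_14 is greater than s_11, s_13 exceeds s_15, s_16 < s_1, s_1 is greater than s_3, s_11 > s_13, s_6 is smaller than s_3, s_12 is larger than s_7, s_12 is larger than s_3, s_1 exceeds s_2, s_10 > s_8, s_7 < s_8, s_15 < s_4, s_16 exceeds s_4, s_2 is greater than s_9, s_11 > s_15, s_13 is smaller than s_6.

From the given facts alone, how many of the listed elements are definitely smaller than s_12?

5

Directly below s_12: s_7, s_3.
One step further: s_13, s_6 (4 so far).
One step further: s_15 (5 so far).
No other element is forced below s_12 by the given relations, so the count is 5.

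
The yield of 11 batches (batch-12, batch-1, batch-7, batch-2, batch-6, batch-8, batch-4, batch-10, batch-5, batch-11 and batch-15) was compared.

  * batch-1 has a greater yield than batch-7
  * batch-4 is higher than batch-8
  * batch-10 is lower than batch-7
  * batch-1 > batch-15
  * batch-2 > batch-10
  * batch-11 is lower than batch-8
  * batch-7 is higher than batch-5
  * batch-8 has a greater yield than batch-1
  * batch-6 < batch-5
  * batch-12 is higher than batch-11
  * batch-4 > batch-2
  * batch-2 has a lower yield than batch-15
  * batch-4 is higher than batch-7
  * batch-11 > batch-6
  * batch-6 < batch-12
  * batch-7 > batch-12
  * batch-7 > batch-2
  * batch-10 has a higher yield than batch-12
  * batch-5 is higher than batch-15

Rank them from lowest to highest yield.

Nothing is placed below batch-6, so it is least; from there batch-6 < batch-11; batch-11 < batch-12; batch-12 < batch-10; batch-10 < batch-2; batch-2 < batch-15; batch-15 < batch-5; batch-5 < batch-7; batch-7 < batch-1; batch-1 < batch-8; batch-8 < batch-4, each given directly.

batch-6 < batch-11 < batch-12 < batch-10 < batch-2 < batch-15 < batch-5 < batch-7 < batch-1 < batch-8 < batch-4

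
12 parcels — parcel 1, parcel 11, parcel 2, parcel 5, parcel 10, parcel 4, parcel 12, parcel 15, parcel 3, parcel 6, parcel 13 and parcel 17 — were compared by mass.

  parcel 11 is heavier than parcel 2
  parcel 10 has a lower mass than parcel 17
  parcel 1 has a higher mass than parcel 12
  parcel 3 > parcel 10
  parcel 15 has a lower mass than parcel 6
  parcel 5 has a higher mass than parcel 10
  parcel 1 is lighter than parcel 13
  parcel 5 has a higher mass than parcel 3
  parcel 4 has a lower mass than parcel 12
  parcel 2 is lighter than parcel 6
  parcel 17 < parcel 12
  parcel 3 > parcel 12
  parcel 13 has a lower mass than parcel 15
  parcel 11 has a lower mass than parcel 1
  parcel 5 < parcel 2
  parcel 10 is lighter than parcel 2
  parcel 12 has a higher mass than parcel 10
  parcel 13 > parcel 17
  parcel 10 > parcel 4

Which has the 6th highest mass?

parcel 2

Piecing the relations together gives one ordering: parcel 4 < parcel 10 < parcel 17 < parcel 12 < parcel 3 < parcel 5 < parcel 2 < parcel 11 < parcel 1 < parcel 13 < parcel 15 < parcel 6.
Counting 6 from the largest end gives parcel 2.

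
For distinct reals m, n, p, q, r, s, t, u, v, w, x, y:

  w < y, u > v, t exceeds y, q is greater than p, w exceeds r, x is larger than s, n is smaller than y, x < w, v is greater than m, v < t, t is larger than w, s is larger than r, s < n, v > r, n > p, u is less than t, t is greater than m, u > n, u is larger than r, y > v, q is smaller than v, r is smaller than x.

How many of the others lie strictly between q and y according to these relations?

1

Chaining upward from q reaches: v, u, t.
Chaining downward from y reaches: p, r, s, n, x, w, m, v.
Strictly between q and y are those in both lists: v — 1 element.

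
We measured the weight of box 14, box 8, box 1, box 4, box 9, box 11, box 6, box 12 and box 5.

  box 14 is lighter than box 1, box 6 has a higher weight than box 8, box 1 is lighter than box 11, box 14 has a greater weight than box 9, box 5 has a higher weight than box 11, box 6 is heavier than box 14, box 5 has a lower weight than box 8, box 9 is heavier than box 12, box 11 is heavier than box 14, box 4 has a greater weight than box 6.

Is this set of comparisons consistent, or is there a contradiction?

consistent

The single ordering box 12 < box 9 < box 14 < box 1 < box 11 < box 5 < box 8 < box 6 < box 4 satisfies every listed relation, so no contradiction arises.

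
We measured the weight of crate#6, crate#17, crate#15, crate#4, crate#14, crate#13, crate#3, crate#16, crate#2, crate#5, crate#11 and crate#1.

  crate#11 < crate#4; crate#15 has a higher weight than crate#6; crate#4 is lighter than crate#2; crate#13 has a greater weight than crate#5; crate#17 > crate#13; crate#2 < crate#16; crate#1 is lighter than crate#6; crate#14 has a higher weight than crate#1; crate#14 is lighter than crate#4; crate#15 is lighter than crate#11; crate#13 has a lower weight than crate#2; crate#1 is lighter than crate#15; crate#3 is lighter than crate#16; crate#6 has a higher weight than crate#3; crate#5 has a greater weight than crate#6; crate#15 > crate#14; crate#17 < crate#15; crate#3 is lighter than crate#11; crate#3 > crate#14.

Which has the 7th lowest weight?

crate#17

The consecutive relations fix a unique order: crate#1 < crate#14 < crate#3 < crate#6 < crate#5 < crate#13 < crate#17 < crate#15 < crate#11 < crate#4 < crate#2 < crate#16.
Counting 7 from the smallest end gives crate#17.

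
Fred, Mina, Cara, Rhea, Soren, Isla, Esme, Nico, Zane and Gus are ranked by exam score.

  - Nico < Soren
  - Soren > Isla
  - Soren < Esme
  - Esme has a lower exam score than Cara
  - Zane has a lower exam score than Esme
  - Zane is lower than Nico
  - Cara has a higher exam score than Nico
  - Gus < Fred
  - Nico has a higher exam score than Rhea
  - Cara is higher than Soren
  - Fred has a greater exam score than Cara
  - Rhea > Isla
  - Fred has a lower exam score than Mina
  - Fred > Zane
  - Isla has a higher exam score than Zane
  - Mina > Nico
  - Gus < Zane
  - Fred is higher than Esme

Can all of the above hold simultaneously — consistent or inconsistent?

Every relation is compatible with Gus < Zane < Isla < Rhea < Nico < Soren < Esme < Cara < Fred < Mina; the set is consistent.

consistent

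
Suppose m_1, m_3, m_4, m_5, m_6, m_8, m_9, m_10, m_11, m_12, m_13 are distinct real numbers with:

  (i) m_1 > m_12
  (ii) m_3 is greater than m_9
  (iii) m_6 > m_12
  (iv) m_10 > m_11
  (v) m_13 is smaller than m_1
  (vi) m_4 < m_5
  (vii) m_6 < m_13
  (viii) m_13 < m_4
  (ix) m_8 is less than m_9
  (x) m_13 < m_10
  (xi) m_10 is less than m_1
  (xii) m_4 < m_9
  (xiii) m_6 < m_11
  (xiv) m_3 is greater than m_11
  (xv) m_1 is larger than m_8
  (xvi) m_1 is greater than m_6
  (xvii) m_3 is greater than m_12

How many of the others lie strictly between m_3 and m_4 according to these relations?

1

The relations place m_4 below m_3. An element lies strictly between them when it is forced above m_4 and also forced below m_3.
Above m_4: {m_5, m_9}. Below m_3: {m_12, m_6, m_13, m_8, m_11, m_9}.
Intersection: {m_9} — 1.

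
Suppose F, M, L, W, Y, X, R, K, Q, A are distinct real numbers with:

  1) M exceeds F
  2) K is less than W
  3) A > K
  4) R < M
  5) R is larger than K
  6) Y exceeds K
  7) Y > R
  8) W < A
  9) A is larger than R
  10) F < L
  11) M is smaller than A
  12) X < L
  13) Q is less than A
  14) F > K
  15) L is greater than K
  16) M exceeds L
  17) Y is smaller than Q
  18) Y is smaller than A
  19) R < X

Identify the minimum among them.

Chaining upward from K: directly above it, W, R, F, L, Y, A; then X, Q, M.
That covers every other element, and nothing is given below K, so K is the minimum.

K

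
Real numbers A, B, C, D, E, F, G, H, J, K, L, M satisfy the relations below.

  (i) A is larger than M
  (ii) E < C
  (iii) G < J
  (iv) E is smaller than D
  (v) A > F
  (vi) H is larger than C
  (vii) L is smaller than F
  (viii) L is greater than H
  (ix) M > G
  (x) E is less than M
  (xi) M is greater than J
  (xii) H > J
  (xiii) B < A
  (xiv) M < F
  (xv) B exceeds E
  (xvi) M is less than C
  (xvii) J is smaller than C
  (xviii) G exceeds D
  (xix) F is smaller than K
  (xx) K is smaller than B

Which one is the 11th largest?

D

The consecutive relations fix a unique order: E < D < G < J < M < C < H < L < F < K < B < A.
Counting 11 from the largest end gives D.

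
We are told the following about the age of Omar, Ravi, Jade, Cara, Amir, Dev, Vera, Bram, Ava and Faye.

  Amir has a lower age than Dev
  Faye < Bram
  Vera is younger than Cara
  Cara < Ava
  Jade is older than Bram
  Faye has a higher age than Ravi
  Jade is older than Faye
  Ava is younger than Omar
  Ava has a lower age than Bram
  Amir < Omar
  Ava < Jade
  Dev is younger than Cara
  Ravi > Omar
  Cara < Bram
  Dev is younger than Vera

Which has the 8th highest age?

Vera

Piecing the relations together gives one ordering: Amir < Dev < Vera < Cara < Ava < Omar < Ravi < Faye < Bram < Jade.
Counting 8 from the largest end gives Vera.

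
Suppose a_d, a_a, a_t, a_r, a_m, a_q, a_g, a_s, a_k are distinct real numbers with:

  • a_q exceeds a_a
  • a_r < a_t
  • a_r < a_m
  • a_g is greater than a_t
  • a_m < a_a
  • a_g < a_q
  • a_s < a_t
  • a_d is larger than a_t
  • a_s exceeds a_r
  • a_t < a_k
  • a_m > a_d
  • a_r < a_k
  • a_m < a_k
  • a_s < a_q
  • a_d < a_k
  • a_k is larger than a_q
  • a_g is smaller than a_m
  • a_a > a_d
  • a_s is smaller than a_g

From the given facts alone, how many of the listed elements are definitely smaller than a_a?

Directly below a_a: a_d, a_m.
One step further: a_r, a_t, a_g (5 so far).
One step further: a_s (6 so far).
No other element is forced below a_a by the given relations, so the count is 6.

6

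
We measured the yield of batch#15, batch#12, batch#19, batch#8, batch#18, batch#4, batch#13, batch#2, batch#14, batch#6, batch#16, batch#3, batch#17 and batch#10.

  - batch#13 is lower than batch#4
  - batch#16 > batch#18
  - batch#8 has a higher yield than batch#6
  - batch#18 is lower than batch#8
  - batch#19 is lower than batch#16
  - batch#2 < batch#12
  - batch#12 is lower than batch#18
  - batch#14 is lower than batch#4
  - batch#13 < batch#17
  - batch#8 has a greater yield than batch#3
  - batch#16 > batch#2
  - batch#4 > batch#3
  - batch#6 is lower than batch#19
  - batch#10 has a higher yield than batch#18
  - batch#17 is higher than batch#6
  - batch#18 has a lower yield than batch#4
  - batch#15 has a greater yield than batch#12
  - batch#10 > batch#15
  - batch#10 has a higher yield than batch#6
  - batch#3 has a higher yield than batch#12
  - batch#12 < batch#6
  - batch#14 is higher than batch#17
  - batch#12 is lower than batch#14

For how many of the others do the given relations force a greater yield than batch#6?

From batch#6 the given relations immediately reach batch#19, batch#17, batch#10, batch#8.
From those, batch#14, batch#16 — 6 in total.
From those, batch#4 — 7 in total.
Nothing else is reachable above batch#6; 7 in all.

7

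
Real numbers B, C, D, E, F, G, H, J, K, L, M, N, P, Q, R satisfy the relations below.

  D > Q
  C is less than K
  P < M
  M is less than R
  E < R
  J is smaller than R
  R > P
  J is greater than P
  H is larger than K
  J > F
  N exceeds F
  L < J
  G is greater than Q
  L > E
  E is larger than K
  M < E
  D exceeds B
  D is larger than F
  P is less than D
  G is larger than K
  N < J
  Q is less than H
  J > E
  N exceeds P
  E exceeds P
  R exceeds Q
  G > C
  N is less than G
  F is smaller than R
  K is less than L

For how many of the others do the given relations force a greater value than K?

6

Directly above K: H, E, L, G.
One step further: J, R (6 so far).
No other element is forced above K by the given relations, so the count is 6.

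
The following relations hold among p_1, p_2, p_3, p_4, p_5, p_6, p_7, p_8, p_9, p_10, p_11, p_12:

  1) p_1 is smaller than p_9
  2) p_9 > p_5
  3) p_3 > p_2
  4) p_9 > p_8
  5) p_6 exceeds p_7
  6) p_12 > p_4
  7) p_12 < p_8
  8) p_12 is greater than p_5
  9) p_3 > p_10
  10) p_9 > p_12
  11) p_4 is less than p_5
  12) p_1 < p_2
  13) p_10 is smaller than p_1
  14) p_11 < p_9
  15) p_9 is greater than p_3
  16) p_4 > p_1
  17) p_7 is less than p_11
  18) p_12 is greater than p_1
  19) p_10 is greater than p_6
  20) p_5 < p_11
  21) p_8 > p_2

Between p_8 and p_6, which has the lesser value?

p_6 < p_10 and p_10 < p_1 give p_6 < p_1.
With p_1 < p_4: p_6 < p_10 < p_1 < p_4.
With p_4 < p_12: p_6 < p_10 < p_1 < p_4 < p_12.
With p_12 < p_8: p_6 < p_10 < p_1 < p_4 < p_12 < p_8.
So p_6 < p_8; p_6 is the smaller of the two.

p_6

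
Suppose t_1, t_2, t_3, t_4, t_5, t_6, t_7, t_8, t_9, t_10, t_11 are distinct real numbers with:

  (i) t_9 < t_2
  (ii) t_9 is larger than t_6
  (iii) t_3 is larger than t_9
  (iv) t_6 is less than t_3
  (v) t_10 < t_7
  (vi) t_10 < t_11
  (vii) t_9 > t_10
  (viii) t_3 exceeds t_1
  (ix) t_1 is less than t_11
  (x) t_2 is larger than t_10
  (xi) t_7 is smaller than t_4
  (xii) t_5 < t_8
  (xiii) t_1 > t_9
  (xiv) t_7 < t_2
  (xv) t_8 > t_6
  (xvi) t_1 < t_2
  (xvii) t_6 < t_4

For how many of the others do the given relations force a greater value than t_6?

From t_6 the given relations immediately reach t_9, t_8, t_4, t_3.
From those, t_1, t_2 — 6 in total.
From those, t_11 — 7 in total.
Nothing else is reachable above t_6; 7 in all.

7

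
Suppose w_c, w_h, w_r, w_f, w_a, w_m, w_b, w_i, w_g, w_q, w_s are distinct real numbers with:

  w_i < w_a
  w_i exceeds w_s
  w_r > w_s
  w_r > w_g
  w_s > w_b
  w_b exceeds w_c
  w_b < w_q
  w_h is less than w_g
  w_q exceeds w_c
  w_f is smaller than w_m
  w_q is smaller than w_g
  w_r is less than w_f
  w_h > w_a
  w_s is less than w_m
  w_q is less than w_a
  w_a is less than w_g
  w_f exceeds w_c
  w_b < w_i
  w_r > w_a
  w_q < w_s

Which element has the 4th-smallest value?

Chaining the given pairs: w_c < w_b < w_q < w_s < w_i < w_a < w_h < w_g < w_r < w_f < w_m.
Counting 4 from the smallest end gives w_s.

w_s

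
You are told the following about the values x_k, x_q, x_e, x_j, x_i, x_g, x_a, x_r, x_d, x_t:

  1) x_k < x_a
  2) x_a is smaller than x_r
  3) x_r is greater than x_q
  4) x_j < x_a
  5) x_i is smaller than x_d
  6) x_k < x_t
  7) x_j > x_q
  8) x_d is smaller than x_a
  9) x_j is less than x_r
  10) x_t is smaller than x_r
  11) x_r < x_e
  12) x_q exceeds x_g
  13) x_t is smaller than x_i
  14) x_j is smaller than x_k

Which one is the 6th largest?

The consecutive relations fix a unique order: x_g < x_q < x_j < x_k < x_t < x_i < x_d < x_a < x_r < x_e.
Counting 6 from the largest end gives x_t.

x_t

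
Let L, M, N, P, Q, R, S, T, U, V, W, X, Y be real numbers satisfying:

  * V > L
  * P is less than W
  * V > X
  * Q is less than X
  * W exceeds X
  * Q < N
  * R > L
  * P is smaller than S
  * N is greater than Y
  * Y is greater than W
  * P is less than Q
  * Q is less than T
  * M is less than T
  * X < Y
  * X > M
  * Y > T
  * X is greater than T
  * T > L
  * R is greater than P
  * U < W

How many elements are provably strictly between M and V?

2

Chaining upward from M reaches: T, X, W, Y, N.
Chaining downward from V reaches: L, P, Q, T, X.
Strictly between M and V are those in both lists: T, X — 2 elements.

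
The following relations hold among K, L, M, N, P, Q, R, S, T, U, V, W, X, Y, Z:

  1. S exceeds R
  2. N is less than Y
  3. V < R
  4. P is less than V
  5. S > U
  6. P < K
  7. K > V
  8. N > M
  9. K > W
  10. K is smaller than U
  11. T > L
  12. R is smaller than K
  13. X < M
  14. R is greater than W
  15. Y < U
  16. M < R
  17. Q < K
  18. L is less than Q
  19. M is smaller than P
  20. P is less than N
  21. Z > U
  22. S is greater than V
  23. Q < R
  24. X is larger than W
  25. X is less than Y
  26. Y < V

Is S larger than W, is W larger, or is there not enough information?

W < X < M < P < N < Y < V < R < K < U < S, by transitivity through X, M, P, N, Y, V, R, K, U.
So S is larger.

S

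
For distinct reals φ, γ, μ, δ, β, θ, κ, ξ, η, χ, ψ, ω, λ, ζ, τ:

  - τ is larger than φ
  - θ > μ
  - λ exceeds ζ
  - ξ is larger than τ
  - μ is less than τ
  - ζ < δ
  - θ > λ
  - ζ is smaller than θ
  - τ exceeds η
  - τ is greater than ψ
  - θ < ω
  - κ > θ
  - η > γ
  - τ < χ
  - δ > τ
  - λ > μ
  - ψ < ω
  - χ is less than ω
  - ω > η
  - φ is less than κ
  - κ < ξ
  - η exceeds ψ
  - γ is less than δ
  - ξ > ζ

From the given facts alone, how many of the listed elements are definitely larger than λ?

From λ the given relations immediately reach θ.
From those, ω, κ — 3 in total.
From those, ξ — 4 in total.
Nothing else is reachable above λ; 4 in all.

4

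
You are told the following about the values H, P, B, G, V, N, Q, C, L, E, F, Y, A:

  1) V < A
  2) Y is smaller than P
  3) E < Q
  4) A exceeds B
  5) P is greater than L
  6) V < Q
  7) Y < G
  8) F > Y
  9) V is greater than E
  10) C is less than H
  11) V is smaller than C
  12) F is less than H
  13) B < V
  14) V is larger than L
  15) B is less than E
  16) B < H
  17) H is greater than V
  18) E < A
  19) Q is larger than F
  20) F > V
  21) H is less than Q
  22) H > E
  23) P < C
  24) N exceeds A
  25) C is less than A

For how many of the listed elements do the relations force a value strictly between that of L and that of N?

Chaining upward from L reaches: P, V, C, A, F, H, Q.
Chaining downward from N reaches: B, E, Y, P, V, C, A.
Strictly between L and N are those in both lists: P, V, C, A — 4 elements.

4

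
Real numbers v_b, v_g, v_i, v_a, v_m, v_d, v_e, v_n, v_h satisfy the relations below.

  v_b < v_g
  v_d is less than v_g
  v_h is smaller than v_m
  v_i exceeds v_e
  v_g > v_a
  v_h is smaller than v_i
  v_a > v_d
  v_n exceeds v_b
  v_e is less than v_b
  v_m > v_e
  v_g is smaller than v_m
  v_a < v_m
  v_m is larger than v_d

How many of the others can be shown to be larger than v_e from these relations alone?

5

From v_e the given relations immediately reach v_b, v_i, v_m.
From those, v_n, v_g — 5 in total.
Nothing else is reachable above v_e; 5 in all.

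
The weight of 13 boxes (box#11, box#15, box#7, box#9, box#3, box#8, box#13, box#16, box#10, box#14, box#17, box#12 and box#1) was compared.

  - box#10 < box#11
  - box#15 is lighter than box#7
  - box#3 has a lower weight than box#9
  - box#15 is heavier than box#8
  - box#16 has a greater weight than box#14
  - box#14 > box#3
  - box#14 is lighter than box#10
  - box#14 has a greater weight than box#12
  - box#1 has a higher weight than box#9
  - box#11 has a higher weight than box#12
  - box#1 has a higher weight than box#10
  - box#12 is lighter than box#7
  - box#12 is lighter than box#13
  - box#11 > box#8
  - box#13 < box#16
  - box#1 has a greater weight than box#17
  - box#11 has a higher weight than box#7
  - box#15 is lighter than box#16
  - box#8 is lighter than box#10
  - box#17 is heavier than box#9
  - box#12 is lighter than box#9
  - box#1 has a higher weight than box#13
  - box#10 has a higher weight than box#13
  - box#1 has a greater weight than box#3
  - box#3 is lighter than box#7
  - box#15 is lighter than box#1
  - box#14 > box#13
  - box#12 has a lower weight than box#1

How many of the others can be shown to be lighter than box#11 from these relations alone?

From box#11 the given relations immediately reach box#12, box#8, box#10, box#7.
From those, box#13, box#3, box#14, box#15 — 8 in total.
No other element is forced below box#11 by the given relations, so the count is 8.

8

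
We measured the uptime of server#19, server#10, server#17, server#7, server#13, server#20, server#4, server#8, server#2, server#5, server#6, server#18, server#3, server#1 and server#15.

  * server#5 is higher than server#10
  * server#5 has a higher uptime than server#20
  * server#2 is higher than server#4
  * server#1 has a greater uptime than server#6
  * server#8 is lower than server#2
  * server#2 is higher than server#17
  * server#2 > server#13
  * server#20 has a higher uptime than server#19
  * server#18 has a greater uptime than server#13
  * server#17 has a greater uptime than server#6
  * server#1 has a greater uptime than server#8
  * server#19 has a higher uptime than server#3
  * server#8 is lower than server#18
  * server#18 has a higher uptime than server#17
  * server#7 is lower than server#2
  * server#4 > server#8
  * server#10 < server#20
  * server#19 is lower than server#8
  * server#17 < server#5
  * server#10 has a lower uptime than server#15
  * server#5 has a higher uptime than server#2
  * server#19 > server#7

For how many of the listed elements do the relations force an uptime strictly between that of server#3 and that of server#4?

Chaining upward from server#3 reaches: server#19, server#8, server#1, server#20, server#2, server#5, server#18.
Chaining downward from server#4 reaches: server#7, server#19, server#8.
Strictly between server#3 and server#4 are those in both lists: server#19, server#8 — 2 elements.

2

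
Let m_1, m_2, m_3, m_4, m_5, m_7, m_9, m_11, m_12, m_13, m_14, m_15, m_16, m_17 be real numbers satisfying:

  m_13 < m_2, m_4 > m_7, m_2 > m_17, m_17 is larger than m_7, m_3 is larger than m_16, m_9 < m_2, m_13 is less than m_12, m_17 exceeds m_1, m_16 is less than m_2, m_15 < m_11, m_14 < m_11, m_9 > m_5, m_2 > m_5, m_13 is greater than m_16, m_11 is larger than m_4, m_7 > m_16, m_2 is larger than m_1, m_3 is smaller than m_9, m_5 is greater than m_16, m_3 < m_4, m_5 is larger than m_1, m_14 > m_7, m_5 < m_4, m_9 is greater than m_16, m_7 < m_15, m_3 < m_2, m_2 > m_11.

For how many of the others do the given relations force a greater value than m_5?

4

From m_5 the given relations immediately reach m_4, m_9, m_2.
From those, m_11 — 4 in total.
Nothing else is reachable above m_5; 4 in all.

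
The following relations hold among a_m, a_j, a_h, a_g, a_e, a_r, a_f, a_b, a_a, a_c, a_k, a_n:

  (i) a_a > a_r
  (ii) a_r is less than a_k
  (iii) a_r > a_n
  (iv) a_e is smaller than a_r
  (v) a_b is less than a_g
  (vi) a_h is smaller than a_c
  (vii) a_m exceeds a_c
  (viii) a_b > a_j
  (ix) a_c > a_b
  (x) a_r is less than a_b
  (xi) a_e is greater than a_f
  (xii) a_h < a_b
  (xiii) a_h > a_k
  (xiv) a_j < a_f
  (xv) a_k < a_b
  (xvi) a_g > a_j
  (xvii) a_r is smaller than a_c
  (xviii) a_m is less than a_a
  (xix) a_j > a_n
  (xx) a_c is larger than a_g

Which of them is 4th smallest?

Piecing the relations together gives one ordering: a_n < a_j < a_f < a_e < a_r < a_k < a_h < a_b < a_g < a_c < a_m < a_a.
The 4th smallest is a_e.

a_e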